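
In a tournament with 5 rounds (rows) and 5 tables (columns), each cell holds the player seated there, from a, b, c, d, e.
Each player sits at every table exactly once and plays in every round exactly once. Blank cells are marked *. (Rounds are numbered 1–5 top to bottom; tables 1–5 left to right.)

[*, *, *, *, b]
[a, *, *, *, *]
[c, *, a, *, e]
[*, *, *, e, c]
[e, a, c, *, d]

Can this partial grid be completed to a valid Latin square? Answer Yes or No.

Round 2, table 5: round 2 together with table 5 already contain {a, b, c, d, e} — every symbol — so nothing can go there. The grid has no valid completion.

No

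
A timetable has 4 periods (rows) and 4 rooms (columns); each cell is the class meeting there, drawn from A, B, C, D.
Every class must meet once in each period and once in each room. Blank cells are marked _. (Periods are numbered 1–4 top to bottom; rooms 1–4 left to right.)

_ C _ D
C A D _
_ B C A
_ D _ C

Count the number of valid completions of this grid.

2

Period 1, room 1: eliminating its period and room leaves {A, B}.
Period 1, room 3: eliminating its period and room leaves {A, B}.
Period 2, room 4: eliminating its period and room leaves {B}.
Period 3, room 1: eliminating its period and room leaves {D}.
Period 4, room 1: eliminating its period and room leaves {A, B}.
Period 4, room 3: eliminating its period and room leaves {A, B}.
Enumerating the assignments across these blanks that avoid any period or room repeat gives 2 completions.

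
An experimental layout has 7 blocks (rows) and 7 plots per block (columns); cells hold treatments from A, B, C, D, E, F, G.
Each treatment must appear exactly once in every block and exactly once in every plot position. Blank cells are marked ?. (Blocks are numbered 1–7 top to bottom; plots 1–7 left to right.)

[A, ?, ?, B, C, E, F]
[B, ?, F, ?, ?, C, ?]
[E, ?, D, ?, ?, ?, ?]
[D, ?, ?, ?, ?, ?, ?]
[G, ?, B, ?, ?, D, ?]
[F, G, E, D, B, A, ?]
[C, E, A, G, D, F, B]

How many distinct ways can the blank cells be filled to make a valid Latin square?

Block 1, plot 2: eliminating its block and plot leaves {D}.
Block 1, plot 3: eliminating its block and plot leaves {G}.
Block 2, plot 2: eliminating its block and plot leaves {A, D}.
Block 2, plot 4: eliminating its block and plot leaves {A, E}.
Block 2, plot 5: eliminating its block and plot leaves {A, E, G}.
Block 2, plot 7: eliminating its block and plot leaves {A, D, E, G}.
Block 3, plot 2: eliminating its block and plot leaves {A, B, C, F}.
Block 3, plot 4: eliminating its block and plot leaves {A, C, F}.
Block 3, plot 5: eliminating its block and plot leaves {A, F, G}.
Block 3, plot 6: eliminating its block and plot leaves {B, G}.
Block 3, plot 7: eliminating its block and plot leaves {A, C, G}.
Block 4, plot 2: eliminating its block and plot leaves {A, B, C, F}.
Block 4, plot 3: eliminating its block and plot leaves {C, G}.
Block 4, plot 4: eliminating its block and plot leaves {A, C, E, F}.
Block 4, plot 5: eliminating its block and plot leaves {A, E, F, G}.
Block 4, plot 6: eliminating its block and plot leaves {B, G}.
Block 4, plot 7: eliminating its block and plot leaves {A, C, E, G}.
Block 5, plot 2: eliminating its block and plot leaves {A, C, F}.
Block 5, plot 4: eliminating its block and plot leaves {A, C, E, F}.
Block 5, plot 5: eliminating its block and plot leaves {A, E, F}.
Block 5, plot 7: eliminating its block and plot leaves {A, C, E}.
Block 6, plot 7: eliminating its block and plot leaves {C}.
Enumerating the assignments across these blanks that avoid any block or plot repeat gives 6 completions.

6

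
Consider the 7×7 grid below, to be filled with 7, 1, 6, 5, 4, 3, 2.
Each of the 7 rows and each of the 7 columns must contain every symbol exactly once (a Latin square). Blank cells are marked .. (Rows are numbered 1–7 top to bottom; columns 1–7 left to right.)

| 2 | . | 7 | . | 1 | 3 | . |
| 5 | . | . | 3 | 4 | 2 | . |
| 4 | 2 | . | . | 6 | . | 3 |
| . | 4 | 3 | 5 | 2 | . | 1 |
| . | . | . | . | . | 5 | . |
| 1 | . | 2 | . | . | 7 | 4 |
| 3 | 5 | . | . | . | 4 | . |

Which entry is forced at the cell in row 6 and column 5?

5

Row 1, column 2: row 1 has {7, 1, 3, 2} and column 2 has {5, 4, 2}, leaving only 6.
Row 1, column 4: row 1 has {7, 1, 6, 3, 2} and column 4 has {5, 3}, leaving only 4.
Row 1, column 7: row 1 has {7, 1, 6, 4, 3, 2} and column 7 has {1, 4, 3}, leaving only 5.
Row 3, column 6: row 3 has {6, 4, 3, 2} and column 6 has {7, 5, 4, 3, 2}, leaving only 1.
Row 3, column 3: row 3 has {1, 6, 4, 3, 2} and column 3 has {7, 3, 2}, leaving only 5.
Row 3, column 4: row 3 has {1, 6, 5, 4, 3, 2} and column 4 has {5, 4, 3}, leaving only 7.
Row 4, column 6: row 4 has {1, 5, 4, 3, 2} and column 6 has {7, 1, 5, 4, 3, 2}, leaving only 6.
Row 4, column 1: row 4 has {1, 6, 5, 4, 3, 2} and column 1 has {1, 5, 4, 3, 2}, leaving only 7.
Row 5, column 1: row 5 has {5} and column 1 has {7, 1, 5, 4, 3, 2}, leaving only 6.
Row 6, column 2: row 6 has {7, 1, 4, 2} and column 2 has {6, 5, 4, 2}, leaving only 3.
Row 6 already has {7, 1, 4, 3, 2} and column 5 already has {1, 6, 4, 2}, so row 6, column 5 must be 5.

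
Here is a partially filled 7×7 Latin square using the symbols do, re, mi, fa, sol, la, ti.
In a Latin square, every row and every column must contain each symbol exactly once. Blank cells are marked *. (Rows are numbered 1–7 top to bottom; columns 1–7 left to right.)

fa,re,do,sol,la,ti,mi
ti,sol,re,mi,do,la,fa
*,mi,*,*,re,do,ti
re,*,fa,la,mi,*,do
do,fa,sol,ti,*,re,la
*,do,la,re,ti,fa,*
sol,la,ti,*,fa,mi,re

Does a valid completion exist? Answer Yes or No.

Row 3, column 3: row 3 together with column 3 already contain {do, re, mi, fa, sol, la, ti} — every symbol — so nothing can go there. The grid has no valid completion.

No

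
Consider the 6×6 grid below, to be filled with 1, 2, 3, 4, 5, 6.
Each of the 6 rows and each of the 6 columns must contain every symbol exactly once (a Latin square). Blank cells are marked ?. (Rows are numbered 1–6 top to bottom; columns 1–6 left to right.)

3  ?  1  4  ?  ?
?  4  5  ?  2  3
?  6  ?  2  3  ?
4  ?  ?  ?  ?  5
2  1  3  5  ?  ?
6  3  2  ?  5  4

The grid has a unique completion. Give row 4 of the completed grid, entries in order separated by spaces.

Row 4, column 2: row 4 has {4, 5} and column 2 has {1, 3, 4, 6}, leaving only 2.
Row 4, column 3: row 4 has {2, 4, 5} and column 3 has {1, 2, 3, 5}, leaving only 6.
Row 4, column 5: row 4 has {2, 4, 5, 6} and column 5 has {2, 3, 5}, leaving only 1.
Row 4, column 4: row 4 has {1, 2, 4, 5, 6} and column 4 has {2, 4, 5}, leaving only 3.
So row 4 reads: 4 2 6 3 1 5.

4 2 6 3 1 5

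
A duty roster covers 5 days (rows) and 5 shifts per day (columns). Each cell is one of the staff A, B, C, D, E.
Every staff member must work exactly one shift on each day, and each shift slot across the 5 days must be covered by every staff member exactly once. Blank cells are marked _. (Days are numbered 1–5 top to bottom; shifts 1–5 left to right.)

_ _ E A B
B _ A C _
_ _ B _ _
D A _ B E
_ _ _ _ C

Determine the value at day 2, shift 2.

E

Day 1, shift 1: day 1 has {A, B, E} and shift 1 has {B, D}, leaving only C.
Day 1, shift 2: day 1 has {A, B, C, E} and shift 2 has {A}, leaving only D.
Day 2 already has {A, B, C} and shift 2 already has {A, D}, so day 2, shift 2 must be E.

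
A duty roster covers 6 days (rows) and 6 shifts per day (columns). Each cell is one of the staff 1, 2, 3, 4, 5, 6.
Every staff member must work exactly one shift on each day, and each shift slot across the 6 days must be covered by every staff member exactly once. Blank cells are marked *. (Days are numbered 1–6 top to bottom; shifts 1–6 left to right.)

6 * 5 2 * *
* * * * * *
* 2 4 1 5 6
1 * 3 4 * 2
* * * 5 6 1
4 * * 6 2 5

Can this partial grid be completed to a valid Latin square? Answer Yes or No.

Day 4, shift 5: day 4 together with shift 5 already contain {1, 2, 3, 4, 5, 6} — every symbol — so nothing can go there. The grid has no valid completion.

No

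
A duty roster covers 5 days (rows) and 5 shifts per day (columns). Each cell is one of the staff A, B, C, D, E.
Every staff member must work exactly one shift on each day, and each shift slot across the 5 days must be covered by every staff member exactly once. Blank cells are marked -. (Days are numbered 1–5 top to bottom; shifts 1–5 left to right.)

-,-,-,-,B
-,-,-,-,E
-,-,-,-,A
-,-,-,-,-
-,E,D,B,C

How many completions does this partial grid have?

56

Day 1, shift 1: eliminating its day and shift leaves {A, C, D, E}.
Day 1, shift 2: eliminating its day and shift leaves {A, C, D}.
Day 1, shift 3: eliminating its day and shift leaves {A, C, E}.
Day 1, shift 4: eliminating its day and shift leaves {A, C, D, E}.
Day 2, shift 1: eliminating its day and shift leaves {A, B, C, D}.
Day 2, shift 2: eliminating its day and shift leaves {A, B, C, D}.
Day 2, shift 3: eliminating its day and shift leaves {A, B, C}.
Day 2, shift 4: eliminating its day and shift leaves {A, C, D}.
Day 3, shift 1: eliminating its day and shift leaves {B, C, D, E}.
Day 3, shift 2: eliminating its day and shift leaves {B, C, D}.
Day 3, shift 3: eliminating its day and shift leaves {B, C, E}.
Day 3, shift 4: eliminating its day and shift leaves {C, D, E}.
Day 4, shift 1: eliminating its day and shift leaves {A, B, C, D, E}.
Day 4, shift 2: eliminating its day and shift leaves {A, B, C, D}.
Day 4, shift 3: eliminating its day and shift leaves {A, B, C, E}.
Day 4, shift 4: eliminating its day and shift leaves {A, C, D, E}.
Day 4, shift 5: eliminating its day and shift leaves {D}.
Day 5, shift 1: eliminating its day and shift leaves {A}.
Enumerating the assignments across these blanks that avoid any day or shift repeat gives 56 completions.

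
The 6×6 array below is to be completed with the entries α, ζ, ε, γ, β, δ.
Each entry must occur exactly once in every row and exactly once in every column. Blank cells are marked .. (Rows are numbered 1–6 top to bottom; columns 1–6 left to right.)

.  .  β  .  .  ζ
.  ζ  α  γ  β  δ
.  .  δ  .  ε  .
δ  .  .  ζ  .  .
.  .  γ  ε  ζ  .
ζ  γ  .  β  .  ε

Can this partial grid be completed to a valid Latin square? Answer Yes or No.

No

Row 6, column 3: row 6 together with column 3 already contain {α, ζ, ε, γ, β, δ} — every symbol — so nothing can go there. The grid has no valid completion.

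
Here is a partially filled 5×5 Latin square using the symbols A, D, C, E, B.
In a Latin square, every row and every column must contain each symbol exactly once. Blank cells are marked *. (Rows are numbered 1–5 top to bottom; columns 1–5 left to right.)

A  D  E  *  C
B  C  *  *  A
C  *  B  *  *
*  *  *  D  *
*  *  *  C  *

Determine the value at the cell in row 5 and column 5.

E

Row 1, column 4: row 1 has {A, D, C, E} and column 4 has {D, C}, leaving only B.
Row 2, column 3: row 2 has {A, C, B} and column 3 has {E, B}, leaving only D.
Row 2, column 4: row 2 has {A, D, C, B} and column 4 has {D, C, B}, leaving only E.
Row 3, column 4: row 3 has {C, B} and column 4 has {D, C, E, B}, leaving only A.
Row 3, column 2: row 3 has {A, C, B} and column 2 has {D, C}, leaving only E.
Row 3, column 5: row 3 has {A, C, E, B} and column 5 has {A, C}, leaving only D.
Row 4, column 1: row 4 has {D} and column 1 has {A, C, B}, leaving only E.
Row 4, column 5: row 4 has {D, E} and column 5 has {A, D, C}, leaving only B.
Row 5 already has {C} and column 5 already has {A, D, C, B}, so row 5, column 5 must be E.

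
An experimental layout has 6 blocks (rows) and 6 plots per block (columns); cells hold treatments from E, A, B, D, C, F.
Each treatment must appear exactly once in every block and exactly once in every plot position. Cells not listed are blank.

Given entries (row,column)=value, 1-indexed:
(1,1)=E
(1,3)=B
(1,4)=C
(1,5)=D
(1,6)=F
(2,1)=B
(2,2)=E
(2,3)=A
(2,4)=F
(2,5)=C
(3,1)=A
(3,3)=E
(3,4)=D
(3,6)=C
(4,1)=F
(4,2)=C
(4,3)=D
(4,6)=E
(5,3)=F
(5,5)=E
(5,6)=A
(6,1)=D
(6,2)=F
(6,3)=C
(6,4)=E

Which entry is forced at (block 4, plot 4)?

Block 1, plot 2: block 1 has {E, B, D, C, F} and plot 2 has {E, C, F}, leaving only A.
Block 2, plot 6: block 2 has {E, A, B, C, F} and plot 6 has {E, A, C, F}, leaving only D.
Block 3, plot 2: block 3 has {E, A, D, C} and plot 2 has {E, A, C, F}, leaving only B.
Block 3, plot 5: block 3 has {E, A, B, D, C} and plot 5 has {E, D, C}, leaving only F.
Block 5, plot 1: block 5 has {E, A, F} and plot 1 has {E, A, B, D, F}, leaving only C.
Block 5, plot 2: block 5 has {E, A, C, F} and plot 2 has {E, A, B, C, F}, leaving only D.
Block 5, plot 4: block 5 has {E, A, D, C, F} and plot 4 has {E, D, C, F}, leaving only B.
Block 4 already has {E, D, C, F} and plot 4 already has {E, B, D, C, F}, so block 4, plot 4 must be A.

A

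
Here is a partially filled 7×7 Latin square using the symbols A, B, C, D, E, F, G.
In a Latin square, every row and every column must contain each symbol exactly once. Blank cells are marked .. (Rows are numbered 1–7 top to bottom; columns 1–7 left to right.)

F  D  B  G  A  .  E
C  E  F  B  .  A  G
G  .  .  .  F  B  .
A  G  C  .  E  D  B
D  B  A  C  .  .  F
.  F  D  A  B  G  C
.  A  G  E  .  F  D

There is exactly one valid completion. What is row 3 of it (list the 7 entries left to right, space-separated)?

Row 3, column 2: row 3 has {B, F, G} and column 2 has {A, B, D, E, F, G}, leaving only C.
Row 3, column 3: row 3 has {B, C, F, G} and column 3 has {A, B, C, D, F, G}, leaving only E.
Row 3, column 4: row 3 has {B, C, E, F, G} and column 4 has {A, B, C, E, G}, leaving only D.
Row 3, column 7: row 3 has {B, C, D, E, F, G} and column 7 has {B, C, D, E, F, G}, leaving only A.
So row 3 reads: G C E D F B A.

G C E D F B A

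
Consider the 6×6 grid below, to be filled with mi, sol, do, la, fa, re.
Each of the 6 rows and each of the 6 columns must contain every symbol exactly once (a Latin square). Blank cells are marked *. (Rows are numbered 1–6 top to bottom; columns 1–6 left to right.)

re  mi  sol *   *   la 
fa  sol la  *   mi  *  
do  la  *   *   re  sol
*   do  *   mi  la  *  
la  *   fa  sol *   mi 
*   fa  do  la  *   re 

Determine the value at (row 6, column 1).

Row 2, column 6: row 2 has {mi, sol, la, fa} and column 6 has {mi, sol, la, re}, leaving only do.
Row 2, column 4: row 2 has {mi, sol, do, la, fa} and column 4 has {mi, sol, la}, leaving only re.
Row 3, column 3: row 3 has {sol, do, la, re} and column 3 has {sol, do, la, fa}, leaving only mi.
Row 3, column 4: row 3 has {mi, sol, do, la, re} and column 4 has {mi, sol, la, re}, leaving only fa.
Row 1, column 4: row 1 has {mi, sol, la, re} and column 4 has {mi, sol, la, fa, re}, leaving only do.
Row 1, column 5: row 1 has {mi, sol, do, la, re} and column 5 has {mi, la, re}, leaving only fa.
Row 4, column 1: row 4 has {mi, do, la} and column 1 has {do, la, fa, re}, leaving only sol.
Row 6 already has {do, la, fa, re} and column 1 already has {sol, do, la, fa, re}, so row 6, column 1 must be mi.

mi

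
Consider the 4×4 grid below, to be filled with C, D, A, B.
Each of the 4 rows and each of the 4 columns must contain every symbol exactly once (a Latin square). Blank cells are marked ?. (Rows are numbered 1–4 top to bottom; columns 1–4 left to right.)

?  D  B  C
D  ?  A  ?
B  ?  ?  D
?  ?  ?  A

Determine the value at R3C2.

A

Row 1, column 1: row 1 has {C, D, B} and column 1 has {D, B}, leaving only A.
Row 2, column 4: row 2 has {D, A} and column 4 has {C, D, A}, leaving only B.
Row 2, column 2: row 2 has {D, A, B} and column 2 has {D}, leaving only C.
Row 3 already has {D, B} and column 2 already has {C, D}, so row 3, column 2 must be A.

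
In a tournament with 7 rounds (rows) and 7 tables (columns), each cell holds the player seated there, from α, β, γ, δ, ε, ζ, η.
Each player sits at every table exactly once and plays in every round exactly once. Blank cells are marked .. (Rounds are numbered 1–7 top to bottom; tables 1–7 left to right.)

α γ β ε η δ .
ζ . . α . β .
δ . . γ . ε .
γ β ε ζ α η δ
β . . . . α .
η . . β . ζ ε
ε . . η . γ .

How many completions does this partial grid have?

17

Round 1, table 7: eliminating its round and table leaves {ζ}.
Round 2, table 2: eliminating its round and table leaves {δ, ε, η}.
Round 2, table 3: eliminating its round and table leaves {γ, δ, η}.
Round 2, table 5: eliminating its round and table leaves {γ, δ, ε}.
Round 2, table 7: eliminating its round and table leaves {γ, η}.
Round 3, table 2: eliminating its round and table leaves {α, ζ, η}.
Round 3, table 3: eliminating its round and table leaves {α, ζ, η}.
Round 3, table 5: eliminating its round and table leaves {β, ζ}.
Round 3, table 7: eliminating its round and table leaves {α, β, ζ, η}.
Round 5, table 2: eliminating its round and table leaves {δ, ε, ζ, η}.
Round 5, table 3: eliminating its round and table leaves {γ, δ, ζ, η}.
Round 5, table 4: eliminating its round and table leaves {δ}.
Round 5, table 5: eliminating its round and table leaves {γ, δ, ε, ζ}.
Round 5, table 7: eliminating its round and table leaves {γ, ζ, η}.
Round 6, table 2: eliminating its round and table leaves {α, δ}.
Round 6, table 3: eliminating its round and table leaves {α, γ, δ}.
Round 6, table 5: eliminating its round and table leaves {γ, δ}.
Round 7, table 2: eliminating its round and table leaves {α, δ, ζ}.
Round 7, table 3: eliminating its round and table leaves {α, δ, ζ}.
Round 7, table 5: eliminating its round and table leaves {β, δ, ζ}.
Round 7, table 7: eliminating its round and table leaves {α, β, ζ}.
Enumerating the assignments across these blanks that avoid any round or table repeat gives 17 completions.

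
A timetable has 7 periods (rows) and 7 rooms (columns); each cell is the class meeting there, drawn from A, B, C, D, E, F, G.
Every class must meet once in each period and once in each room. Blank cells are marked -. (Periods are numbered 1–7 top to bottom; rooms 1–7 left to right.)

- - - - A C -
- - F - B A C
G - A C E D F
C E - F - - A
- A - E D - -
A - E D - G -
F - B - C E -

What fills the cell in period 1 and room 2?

F

Period 2, room 4: period 2 has {A, B, C, F} and room 4 has {C, D, E, F}, leaving only G.
Period 1, room 4: period 1 has {A, C} and room 4 has {C, D, E, F, G}, leaving only B.
Period 2, room 2: period 2 has {A, B, C, F, G} and room 2 has {A, E}, leaving only D.
Period 2, room 1: period 2 has {A, B, C, D, F, G} and room 1 has {A, C, F, G}, leaving only E.
Period 1, room 1: period 1 has {A, B, C} and room 1 has {A, C, E, F, G}, leaving only D.
Period 1, room 3: period 1 has {A, B, C, D} and room 3 has {A, B, E, F}, leaving only G.
Period 1 already has {A, B, C, D, G} and room 2 already has {A, D, E}, so period 1, room 2 must be F.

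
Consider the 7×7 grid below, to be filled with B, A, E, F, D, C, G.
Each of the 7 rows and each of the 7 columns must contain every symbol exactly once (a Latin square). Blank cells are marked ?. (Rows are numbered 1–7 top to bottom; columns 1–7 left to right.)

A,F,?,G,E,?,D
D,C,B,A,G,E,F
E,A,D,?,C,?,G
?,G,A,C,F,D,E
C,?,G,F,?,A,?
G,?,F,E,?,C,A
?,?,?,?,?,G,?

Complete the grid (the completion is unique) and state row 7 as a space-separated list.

Row 1, column 3: row 1 has {A, E, F, D, G} and column 3 has {B, A, F, D, G}, leaving only C.
Row 7, column 3: row 7 has {G} and column 3 has {B, A, F, D, C, G}, leaving only E.
Row 1, column 6: row 1 has {A, E, F, D, C, G} and column 6 has {A, E, D, C, G}, leaving only B.
Row 3, column 4: row 3 has {A, E, D, C, G} and column 4 has {A, E, F, C, G}, leaving only B.
Row 7, column 4: row 7 has {E, G} and column 4 has {B, A, E, F, C, G}, leaving only D.
Row 7, column 2: row 7 has {E, D, G} and column 2 has {A, F, C, G}, leaving only B.
Row 7, column 1: row 7 has {B, E, D, G} and column 1 has {A, E, D, C, G}, leaving only F.
Row 7, column 5: row 7 has {B, E, F, D, G} and column 5 has {E, F, C, G}, leaving only A.
Row 7, column 7: row 7 has {B, A, E, F, D, G} and column 7 has {A, E, F, D, G}, leaving only C.
So row 7 reads: F B E D A G C.

F B E D A G C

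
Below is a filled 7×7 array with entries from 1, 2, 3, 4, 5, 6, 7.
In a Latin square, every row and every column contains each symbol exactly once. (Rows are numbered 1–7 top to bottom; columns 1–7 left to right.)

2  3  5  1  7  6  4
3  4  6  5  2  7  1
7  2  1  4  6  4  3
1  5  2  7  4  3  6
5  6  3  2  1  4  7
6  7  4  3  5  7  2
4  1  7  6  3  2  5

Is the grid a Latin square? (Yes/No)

Row 3 contains 4 twice (at columns 4 and 6); row 6 is also not a permutation.

No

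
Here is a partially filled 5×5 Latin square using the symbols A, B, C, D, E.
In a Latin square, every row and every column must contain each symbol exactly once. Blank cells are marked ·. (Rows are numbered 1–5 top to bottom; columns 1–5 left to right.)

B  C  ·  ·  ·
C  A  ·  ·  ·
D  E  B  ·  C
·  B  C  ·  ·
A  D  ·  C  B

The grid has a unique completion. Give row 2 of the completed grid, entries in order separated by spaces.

Row 3, column 4: row 3 has {B, C, D, E} and column 4 has {C}, leaving only A.
Row 4, column 1: row 4 has {B, C} and column 1 has {A, B, C, D}, leaving only E.
Row 4, column 4: row 4 has {B, C, E} and column 4 has {A, C}, leaving only D.
Row 1, column 4: row 1 has {B, C} and column 4 has {A, C, D}, leaving only E.
Row 2, column 4: row 2 has {A, C} and column 4 has {A, C, D, E}, leaving only B.
Row 4, column 5: row 4 has {B, C, D, E} and column 5 has {B, C}, leaving only A.
Row 1, column 5: row 1 has {B, C, E} and column 5 has {A, B, C}, leaving only D.
Row 2, column 5: row 2 has {A, B, C} and column 5 has {A, B, C, D}, leaving only E.
Row 2, column 3: row 2 has {A, B, C, E} and column 3 has {B, C}, leaving only D.
So row 2 reads: C A D B E.

C A D B E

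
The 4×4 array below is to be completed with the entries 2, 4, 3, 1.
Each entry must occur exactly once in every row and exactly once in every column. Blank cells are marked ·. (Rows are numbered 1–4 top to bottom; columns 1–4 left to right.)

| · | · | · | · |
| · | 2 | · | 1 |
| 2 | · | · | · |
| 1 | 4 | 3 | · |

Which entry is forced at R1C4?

3

Row 2, column 3: row 2 has {2, 1} and column 3 has {3}, leaving only 4.
Row 2, column 1: row 2 has {2, 4, 1} and column 1 has {2, 1}, leaving only 3.
Row 1, column 1: row 1 has {} and column 1 has {2, 3, 1}, leaving only 4.
Row 3, column 3: row 3 has {2} and column 3 has {4, 3}, leaving only 1.
Row 1, column 3: row 1 has {4} and column 3 has {4, 3, 1}, leaving only 2.
Row 1 already has {2, 4} and column 4 already has {1}, so row 1, column 4 must be 3.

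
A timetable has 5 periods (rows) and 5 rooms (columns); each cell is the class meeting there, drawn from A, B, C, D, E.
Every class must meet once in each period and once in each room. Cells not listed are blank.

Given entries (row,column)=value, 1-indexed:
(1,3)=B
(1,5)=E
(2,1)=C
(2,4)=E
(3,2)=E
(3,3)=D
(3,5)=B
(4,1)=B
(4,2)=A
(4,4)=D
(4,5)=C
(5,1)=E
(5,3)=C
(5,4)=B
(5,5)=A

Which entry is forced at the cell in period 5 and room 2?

D

Period 5 already has {A, B, C, E} and room 2 already has {A, E}, so period 5, room 2 must be D.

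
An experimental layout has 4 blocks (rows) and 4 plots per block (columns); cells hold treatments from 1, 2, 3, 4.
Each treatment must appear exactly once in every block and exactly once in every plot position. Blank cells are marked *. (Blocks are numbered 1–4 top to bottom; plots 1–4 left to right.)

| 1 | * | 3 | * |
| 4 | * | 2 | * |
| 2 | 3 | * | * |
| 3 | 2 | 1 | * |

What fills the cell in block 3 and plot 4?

Block 1, plot 2: block 1 has {1, 3} and plot 2 has {2, 3}, leaving only 4.
Block 1, plot 4: block 1 has {1, 3, 4} and plot 4 has {}, leaving only 2.
Block 2, plot 2: block 2 has {2, 4} and plot 2 has {2, 3, 4}, leaving only 1.
Block 2, plot 4: block 2 has {1, 2, 4} and plot 4 has {2}, leaving only 3.
Block 3, plot 3: block 3 has {2, 3} and plot 3 has {1, 2, 3}, leaving only 4.
Block 3 already has {2, 3, 4} and plot 4 already has {2, 3}, so block 3, plot 4 must be 1.

1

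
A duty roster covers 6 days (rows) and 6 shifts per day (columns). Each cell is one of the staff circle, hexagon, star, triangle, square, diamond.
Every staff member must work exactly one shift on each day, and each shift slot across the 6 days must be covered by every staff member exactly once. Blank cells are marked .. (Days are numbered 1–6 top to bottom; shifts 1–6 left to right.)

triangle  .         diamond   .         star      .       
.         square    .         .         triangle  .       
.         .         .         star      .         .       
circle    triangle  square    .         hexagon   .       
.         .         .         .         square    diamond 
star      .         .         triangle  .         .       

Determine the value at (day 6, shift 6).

square

Day 4, shift 4: day 4 has {circle, hexagon, triangle, square} and shift 4 has {star, triangle}, leaving only diamond.
Day 4, shift 6: day 4 has {circle, hexagon, triangle, square, diamond} and shift 6 has {diamond}, leaving only star.
Day 5, shift 1: day 5 has {square, diamond} and shift 1 has {circle, star, triangle}, leaving only hexagon.
Day 2, shift 1: day 2 has {triangle, square} and shift 1 has {circle, hexagon, star, triangle}, leaving only diamond.
Day 3, shift 1: day 3 has {star} and shift 1 has {circle, hexagon, star, triangle, diamond}, leaving only square.
Day 5, shift 4: day 5 has {hexagon, square, diamond} and shift 4 has {star, triangle, diamond}, leaving only circle.
Day 2, shift 4: day 2 has {triangle, square, diamond} and shift 4 has {circle, star, triangle, diamond}, leaving only hexagon.
Day 1, shift 4: day 1 has {star, triangle, diamond} and shift 4 has {circle, hexagon, star, triangle, diamond}, leaving only square.
Day 2, shift 6: day 2 has {hexagon, triangle, square, diamond} and shift 6 has {star, diamond}, leaving only circle.
Day 1, shift 6: day 1 has {star, triangle, square, diamond} and shift 6 has {circle, star, diamond}, leaving only hexagon.
Day 6 already has {star, triangle} and shift 6 already has {circle, hexagon, star, diamond}, so day 6, shift 6 must be square.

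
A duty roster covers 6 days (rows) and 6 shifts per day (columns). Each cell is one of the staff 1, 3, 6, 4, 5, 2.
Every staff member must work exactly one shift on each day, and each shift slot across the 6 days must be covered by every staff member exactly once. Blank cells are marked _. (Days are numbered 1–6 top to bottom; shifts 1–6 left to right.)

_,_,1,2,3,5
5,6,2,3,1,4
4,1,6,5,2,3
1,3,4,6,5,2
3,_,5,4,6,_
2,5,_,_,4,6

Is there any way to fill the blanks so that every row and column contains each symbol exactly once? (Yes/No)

No day or shift among the givens repeats a symbol, and propagating forced cells runs into no contradiction.
One valid completion exists (for instance, 6 4 1 2 3 5 / 5 6 2 3 1 4 / 4 1 6 5 2 3 / 1 3 4 6 5 2 / 3 2 5 4 6 1 / 2 5 3 1 4 6).

Yes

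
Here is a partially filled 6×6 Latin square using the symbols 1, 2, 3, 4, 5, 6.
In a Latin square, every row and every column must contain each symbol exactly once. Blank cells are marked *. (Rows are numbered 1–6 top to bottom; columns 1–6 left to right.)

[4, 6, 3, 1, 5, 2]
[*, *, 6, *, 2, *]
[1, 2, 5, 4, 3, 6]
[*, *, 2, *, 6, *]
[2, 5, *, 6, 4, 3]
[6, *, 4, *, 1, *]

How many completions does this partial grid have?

4

Row 2, column 1: eliminating its row and column leaves {3, 5}.
Row 2, column 2: eliminating its row and column leaves {1, 3, 4}.
Row 2, column 4: eliminating its row and column leaves {3, 5}.
Row 2, column 6: eliminating its row and column leaves {1, 4, 5}.
Row 4, column 1: eliminating its row and column leaves {3, 5}.
Row 4, column 2: eliminating its row and column leaves {1, 3, 4}.
Row 4, column 4: eliminating its row and column leaves {3, 5}.
Row 4, column 6: eliminating its row and column leaves {1, 4, 5}.
Row 5, column 3: eliminating its row and column leaves {1}.
Row 6, column 2: eliminating its row and column leaves {3}.
Row 6, column 4: eliminating its row and column leaves {2, 3, 5}.
Row 6, column 6: eliminating its row and column leaves {5}.
Enumerating the assignments across these blanks that avoid any row or column repeat gives 4 completions.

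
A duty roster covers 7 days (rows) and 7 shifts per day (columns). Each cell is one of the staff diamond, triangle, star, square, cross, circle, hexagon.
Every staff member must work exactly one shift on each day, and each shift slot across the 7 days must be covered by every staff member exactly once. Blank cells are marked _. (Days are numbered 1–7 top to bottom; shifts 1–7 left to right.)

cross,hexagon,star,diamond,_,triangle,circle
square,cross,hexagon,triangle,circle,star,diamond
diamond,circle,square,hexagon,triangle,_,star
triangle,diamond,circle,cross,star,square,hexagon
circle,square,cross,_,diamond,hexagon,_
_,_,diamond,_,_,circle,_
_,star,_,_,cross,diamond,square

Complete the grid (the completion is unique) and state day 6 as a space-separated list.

star triangle diamond square hexagon circle cross

Day 6, shift 2: day 6 has {diamond, circle} and shift 2 has {diamond, star, square, cross, circle, hexagon}, leaving only triangle.
Day 6, shift 7: day 6 has {diamond, triangle, circle} and shift 7 has {diamond, star, square, circle, hexagon}, leaving only cross.
Day 1, shift 5: day 1 has {diamond, triangle, star, cross, circle, hexagon} and shift 5 has {diamond, triangle, star, cross, circle}, leaving only square.
Day 6, shift 5: day 6 has {diamond, triangle, cross, circle} and shift 5 has {diamond, triangle, star, square, cross, circle}, leaving only hexagon.
Day 6, shift 1: day 6 has {diamond, triangle, cross, circle, hexagon} and shift 1 has {diamond, triangle, square, cross, circle}, leaving only star.
Day 6, shift 4: day 6 has {diamond, triangle, star, cross, circle, hexagon} and shift 4 has {diamond, triangle, cross, hexagon}, leaving only square.
So day 6 reads: star triangle diamond square hexagon circle cross.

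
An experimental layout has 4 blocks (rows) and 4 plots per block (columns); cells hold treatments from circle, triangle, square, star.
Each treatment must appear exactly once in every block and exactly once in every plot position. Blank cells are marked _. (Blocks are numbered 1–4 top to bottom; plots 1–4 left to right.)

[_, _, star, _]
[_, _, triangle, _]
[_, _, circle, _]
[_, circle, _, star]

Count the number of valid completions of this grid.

4

Block 1, plot 1: eliminating its block and plot leaves {circle, triangle, square}.
Block 1, plot 2: eliminating its block and plot leaves {triangle, square}.
Block 1, plot 4: eliminating its block and plot leaves {circle, triangle, square}.
Block 2, plot 1: eliminating its block and plot leaves {circle, square, star}.
Block 2, plot 2: eliminating its block and plot leaves {square, star}.
Block 2, plot 4: eliminating its block and plot leaves {circle, square}.
Block 3, plot 1: eliminating its block and plot leaves {triangle, square, star}.
Block 3, plot 2: eliminating its block and plot leaves {triangle, square, star}.
Block 3, plot 4: eliminating its block and plot leaves {triangle, square}.
Block 4, plot 1: eliminating its block and plot leaves {triangle, square}.
Block 4, plot 3: eliminating its block and plot leaves {square}.
Enumerating the assignments across these blanks that avoid any block or plot repeat gives 4 completions.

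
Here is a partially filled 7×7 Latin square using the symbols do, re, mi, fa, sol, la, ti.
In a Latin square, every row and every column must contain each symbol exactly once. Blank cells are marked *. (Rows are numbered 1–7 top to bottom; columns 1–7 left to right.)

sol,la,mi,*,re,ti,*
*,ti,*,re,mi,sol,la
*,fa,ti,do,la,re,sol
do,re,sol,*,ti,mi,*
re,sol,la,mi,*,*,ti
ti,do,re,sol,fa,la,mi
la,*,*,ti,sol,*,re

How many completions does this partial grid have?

Row 1, column 4: eliminating its row and column leaves {fa}.
Row 1, column 7: eliminating its row and column leaves {do, fa}.
Row 2, column 1: eliminating its row and column leaves {fa}.
Row 2, column 3: eliminating its row and column leaves {do, fa}.
Row 3, column 1: eliminating its row and column leaves {mi}.
Row 4, column 4: eliminating its row and column leaves {fa, la}.
Row 4, column 7: eliminating its row and column leaves {fa}.
Row 5, column 5: eliminating its row and column leaves {do}.
Row 5, column 6: eliminating its row and column leaves {do, fa}.
Row 7, column 2: eliminating its row and column leaves {mi}.
Row 7, column 3: eliminating its row and column leaves {do, fa}.
Row 7, column 6: eliminating its row and column leaves {do, fa}.
Only one assignment across all blanks avoids any row or column repeat, giving 1 completion.

1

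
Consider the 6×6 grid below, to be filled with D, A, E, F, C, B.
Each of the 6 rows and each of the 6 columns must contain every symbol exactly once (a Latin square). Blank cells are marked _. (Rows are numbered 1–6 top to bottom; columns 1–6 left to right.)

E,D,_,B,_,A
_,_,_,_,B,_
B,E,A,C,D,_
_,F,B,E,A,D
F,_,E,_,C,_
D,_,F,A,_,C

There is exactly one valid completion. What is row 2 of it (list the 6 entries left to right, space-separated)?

A C D F B E

Row 1, column 3: row 1 has {D, A, E, B} and column 3 has {A, E, F, B}, leaving only C.
Row 2, column 3: row 2 has {B} and column 3 has {A, E, F, C, B}, leaving only D.
Row 2, column 4: row 2 has {D, B} and column 4 has {A, E, C, B}, leaving only F.
Row 2, column 6: row 2 has {D, F, B} and column 6 has {D, A, C}, leaving only E.
Row 1, column 5: row 1 has {D, A, E, C, B} and column 5 has {D, A, C, B}, leaving only F.
Row 3, column 6: row 3 has {D, A, E, C, B} and column 6 has {D, A, E, C}, leaving only F.
Row 4, column 1: row 4 has {D, A, E, F, B} and column 1 has {D, E, F, B}, leaving only C.
Row 2, column 1: row 2 has {D, E, F, B} and column 1 has {D, E, F, C, B}, leaving only A.
Row 2, column 2: row 2 has {D, A, E, F, B} and column 2 has {D, E, F}, leaving only C.
So row 2 reads: A C D F B E.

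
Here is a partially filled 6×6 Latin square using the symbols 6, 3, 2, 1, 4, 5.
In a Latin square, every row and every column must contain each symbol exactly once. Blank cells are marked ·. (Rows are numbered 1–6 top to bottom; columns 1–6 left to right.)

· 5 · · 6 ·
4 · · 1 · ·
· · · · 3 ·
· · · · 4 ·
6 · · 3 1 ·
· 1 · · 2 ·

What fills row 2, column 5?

5

Row 2 already has {1, 4} and column 5 already has {6, 3, 2, 1, 4}, so row 2, column 5 must be 5.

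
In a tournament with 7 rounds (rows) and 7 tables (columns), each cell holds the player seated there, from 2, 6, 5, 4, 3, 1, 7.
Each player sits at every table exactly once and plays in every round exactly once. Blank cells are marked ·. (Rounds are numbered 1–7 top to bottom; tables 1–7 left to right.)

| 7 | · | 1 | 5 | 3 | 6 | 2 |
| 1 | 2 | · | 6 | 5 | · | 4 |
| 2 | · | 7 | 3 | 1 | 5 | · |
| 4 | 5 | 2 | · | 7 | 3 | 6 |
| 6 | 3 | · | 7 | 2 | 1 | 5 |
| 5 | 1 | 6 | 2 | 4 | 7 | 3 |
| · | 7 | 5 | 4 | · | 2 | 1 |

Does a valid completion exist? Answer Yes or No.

No

Round 2, table 6: round 2 together with table 6 already contain {2, 6, 5, 4, 3, 1, 7} — every symbol — so nothing can go there. The grid has no valid completion.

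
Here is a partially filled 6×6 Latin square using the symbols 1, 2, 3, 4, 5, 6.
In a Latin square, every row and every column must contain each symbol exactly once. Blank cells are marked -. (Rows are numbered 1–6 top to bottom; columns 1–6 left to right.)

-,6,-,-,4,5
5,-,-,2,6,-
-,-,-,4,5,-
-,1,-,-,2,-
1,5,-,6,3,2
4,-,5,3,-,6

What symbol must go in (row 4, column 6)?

Row 1, column 4: row 1 has {4, 5, 6} and column 4 has {2, 3, 4, 6}, leaving only 1.
Row 4, column 4: row 4 has {1, 2} and column 4 has {1, 2, 3, 4, 6}, leaving only 5.
Row 5, column 3: row 5 has {1, 2, 3, 5, 6} and column 3 has {5}, leaving only 4.
Row 6, column 2: row 6 has {3, 4, 5, 6} and column 2 has {1, 5, 6}, leaving only 2.
Row 3, column 2: row 3 has {4, 5} and column 2 has {1, 2, 5, 6}, leaving only 3.
Row 2, column 2: row 2 has {2, 5, 6} and column 2 has {1, 2, 3, 5, 6}, leaving only 4.
Row 3, column 6: row 3 has {3, 4, 5} and column 6 has {2, 5, 6}, leaving only 1.
Row 2, column 6: row 2 has {2, 4, 5, 6} and column 6 has {1, 2, 5, 6}, leaving only 3.
Row 4 already has {1, 2, 5} and column 6 already has {1, 2, 3, 5, 6}, so row 4, column 6 must be 4.

4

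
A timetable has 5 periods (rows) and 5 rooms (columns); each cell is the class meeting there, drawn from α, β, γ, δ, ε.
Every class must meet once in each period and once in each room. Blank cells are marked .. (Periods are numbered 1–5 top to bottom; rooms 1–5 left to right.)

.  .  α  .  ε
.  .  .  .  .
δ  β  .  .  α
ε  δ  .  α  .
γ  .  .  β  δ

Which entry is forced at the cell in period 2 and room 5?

Period 1, room 1: period 1 has {α, ε} and room 1 has {γ, δ, ε}, leaving only β.
Period 1, room 2: period 1 has {α, β, ε} and room 2 has {β, δ}, leaving only γ.
Period 1, room 4: period 1 has {α, β, γ, ε} and room 4 has {α, β}, leaving only δ.
Period 2, room 1: period 2 has {} and room 1 has {β, γ, δ, ε}, leaving only α.
Period 2, room 2: period 2 has {α} and room 2 has {β, γ, δ}, leaving only ε.
Period 2, room 4: period 2 has {α, ε} and room 4 has {α, β, δ}, leaving only γ.
Period 2 already has {α, γ, ε} and room 5 already has {α, δ, ε}, so period 2, room 5 must be β.

β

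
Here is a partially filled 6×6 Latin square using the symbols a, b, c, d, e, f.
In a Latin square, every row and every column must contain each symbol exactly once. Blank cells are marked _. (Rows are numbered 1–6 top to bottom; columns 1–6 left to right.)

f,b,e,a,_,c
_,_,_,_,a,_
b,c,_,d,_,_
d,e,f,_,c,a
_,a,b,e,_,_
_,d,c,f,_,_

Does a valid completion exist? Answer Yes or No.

No row or column among the givens repeats a symbol, and propagating forced cells runs into no contradiction.
One valid completion exists (for instance, f b e a d c / e f d c a b / b c a d e f / d e f b c a / c a b e f d / a d c f b e).

Yes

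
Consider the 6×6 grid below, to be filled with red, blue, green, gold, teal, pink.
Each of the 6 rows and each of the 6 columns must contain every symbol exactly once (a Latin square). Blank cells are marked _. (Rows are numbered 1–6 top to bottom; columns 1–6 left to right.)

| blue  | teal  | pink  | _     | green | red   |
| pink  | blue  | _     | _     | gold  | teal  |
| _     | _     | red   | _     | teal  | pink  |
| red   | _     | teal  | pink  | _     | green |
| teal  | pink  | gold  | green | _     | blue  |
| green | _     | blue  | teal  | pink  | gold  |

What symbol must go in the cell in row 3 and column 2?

green

Row 1, column 4: row 1 has {red, blue, green, teal, pink} and column 4 has {green, teal, pink}, leaving only gold.
Row 2, column 3: row 2 has {blue, gold, teal, pink} and column 3 has {red, blue, gold, teal, pink}, leaving only green.
Row 2, column 4: row 2 has {blue, green, gold, teal, pink} and column 4 has {green, gold, teal, pink}, leaving only red.
Row 3, column 1: row 3 has {red, teal, pink} and column 1 has {red, blue, green, teal, pink}, leaving only gold.
Row 3 already has {red, gold, teal, pink} and column 2 already has {blue, teal, pink}, so row 3, column 2 must be green.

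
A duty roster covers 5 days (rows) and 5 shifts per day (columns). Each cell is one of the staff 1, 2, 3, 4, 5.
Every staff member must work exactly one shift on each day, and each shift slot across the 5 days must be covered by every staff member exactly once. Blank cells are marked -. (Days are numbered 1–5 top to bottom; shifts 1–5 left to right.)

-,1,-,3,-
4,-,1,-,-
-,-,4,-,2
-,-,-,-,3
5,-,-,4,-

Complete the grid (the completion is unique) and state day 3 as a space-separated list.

Day 1, shift 1: day 1 has {1, 3} and shift 1 has {4, 5}, leaving only 2.
Day 1, shift 3: day 1 has {1, 2, 3} and shift 3 has {1, 4}, leaving only 5.
Day 1, shift 5: day 1 has {1, 2, 3, 5} and shift 5 has {2, 3}, leaving only 4.
Day 2, shift 5: day 2 has {1, 4} and shift 5 has {2, 3, 4}, leaving only 5.
Day 2, shift 4: day 2 has {1, 4, 5} and shift 4 has {3, 4}, leaving only 2.
Day 2, shift 2: day 2 has {1, 2, 4, 5} and shift 2 has {1}, leaving only 3.
Day 3, shift 2: day 3 has {2, 4} and shift 2 has {1, 3}, leaving only 5.
Day 3, shift 4: day 3 has {2, 4, 5} and shift 4 has {2, 3, 4}, leaving only 1.
Day 3, shift 1: day 3 has {1, 2, 4, 5} and shift 1 has {2, 4, 5}, leaving only 3.
So day 3 reads: 3 5 4 1 2.

3 5 4 1 2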